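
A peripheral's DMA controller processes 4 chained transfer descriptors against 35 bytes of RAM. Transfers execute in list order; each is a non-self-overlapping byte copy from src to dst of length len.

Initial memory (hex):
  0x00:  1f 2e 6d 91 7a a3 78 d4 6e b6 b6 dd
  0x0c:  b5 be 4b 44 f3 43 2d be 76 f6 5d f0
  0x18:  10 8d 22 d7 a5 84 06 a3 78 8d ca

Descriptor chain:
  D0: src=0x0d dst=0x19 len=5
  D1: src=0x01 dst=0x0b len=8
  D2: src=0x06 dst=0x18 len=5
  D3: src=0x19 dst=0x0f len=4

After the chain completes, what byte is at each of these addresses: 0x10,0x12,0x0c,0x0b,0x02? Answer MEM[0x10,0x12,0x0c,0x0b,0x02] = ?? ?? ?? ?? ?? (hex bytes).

[0] 0x0d->0x19 len=5 : be 4b 44 f3 43
[1] 0x01->0x0b len=8 : 2e 6d 91 7a a3 78 d4 6e
[2] 0x06->0x18 len=5 : 78 d4 6e b6 b6
[3] 0x19->0x0f len=4 : d4 6e b6 b6
query mem[0x10]=0x6e, mem[0x12]=0xb6, mem[0x0c]=0x6d, mem[0x0b]=0x2e, mem[0x02]=0x6d

MEM[0x10,0x12,0x0c,0x0b,0x02] = 6e b6 6d 2e 6d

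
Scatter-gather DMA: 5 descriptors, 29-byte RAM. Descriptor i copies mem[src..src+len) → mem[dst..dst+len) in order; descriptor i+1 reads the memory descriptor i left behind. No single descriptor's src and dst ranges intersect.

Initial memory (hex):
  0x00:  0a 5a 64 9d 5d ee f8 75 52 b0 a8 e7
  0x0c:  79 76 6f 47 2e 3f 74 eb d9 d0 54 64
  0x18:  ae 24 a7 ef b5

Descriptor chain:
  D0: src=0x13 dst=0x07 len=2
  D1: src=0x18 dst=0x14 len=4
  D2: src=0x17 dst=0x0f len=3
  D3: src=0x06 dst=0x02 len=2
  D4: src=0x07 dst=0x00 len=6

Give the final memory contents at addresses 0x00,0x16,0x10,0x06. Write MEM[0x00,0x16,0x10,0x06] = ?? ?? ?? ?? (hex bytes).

MEM[0x00,0x16,0x10,0x06] = eb a7 ae f8

D0: mem[0x07..0x08] <- [eb d9]
D1: mem[0x14..0x17] <- [ae 24 a7 ef]
D2: mem[0x0f..0x11] <- [ef ae 24]
D3: mem[0x02..0x03] <- [f8 eb]
D4: mem[0x00..0x05] <- [eb d9 b0 a8 e7 79]
query mem[0x00]=0xeb, mem[0x16]=0xa7, mem[0x10]=0xae, mem[0x06]=0xf8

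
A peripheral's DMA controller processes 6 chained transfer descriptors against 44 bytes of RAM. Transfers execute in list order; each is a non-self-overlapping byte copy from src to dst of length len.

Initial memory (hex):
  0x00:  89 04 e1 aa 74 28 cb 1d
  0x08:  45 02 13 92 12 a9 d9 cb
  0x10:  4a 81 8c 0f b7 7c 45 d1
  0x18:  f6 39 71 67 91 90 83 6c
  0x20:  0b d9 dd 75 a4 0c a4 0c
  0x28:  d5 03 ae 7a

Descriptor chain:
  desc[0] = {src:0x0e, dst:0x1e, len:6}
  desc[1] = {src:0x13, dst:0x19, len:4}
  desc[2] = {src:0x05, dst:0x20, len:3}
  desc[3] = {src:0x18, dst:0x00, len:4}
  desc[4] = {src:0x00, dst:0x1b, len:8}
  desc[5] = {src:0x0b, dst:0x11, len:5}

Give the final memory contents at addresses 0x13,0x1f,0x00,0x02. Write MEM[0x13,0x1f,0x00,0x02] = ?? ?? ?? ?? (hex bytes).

[0] 0x0e->0x1e len=6 : d9 cb 4a 81 8c 0f
[1] 0x13->0x19 len=4 : 0f b7 7c 45
[2] 0x05->0x20 len=3 : 28 cb 1d
[3] 0x18->0x00 len=4 : f6 0f b7 7c
[4] 0x00->0x1b len=8 : f6 0f b7 7c 74 28 cb 1d
[5] 0x0b->0x11 len=5 : 92 12 a9 d9 cb
query mem[0x13]=0xa9, mem[0x1f]=0x74, mem[0x00]=0xf6, mem[0x02]=0xb7

MEM[0x13,0x1f,0x00,0x02] = a9 74 f6 b7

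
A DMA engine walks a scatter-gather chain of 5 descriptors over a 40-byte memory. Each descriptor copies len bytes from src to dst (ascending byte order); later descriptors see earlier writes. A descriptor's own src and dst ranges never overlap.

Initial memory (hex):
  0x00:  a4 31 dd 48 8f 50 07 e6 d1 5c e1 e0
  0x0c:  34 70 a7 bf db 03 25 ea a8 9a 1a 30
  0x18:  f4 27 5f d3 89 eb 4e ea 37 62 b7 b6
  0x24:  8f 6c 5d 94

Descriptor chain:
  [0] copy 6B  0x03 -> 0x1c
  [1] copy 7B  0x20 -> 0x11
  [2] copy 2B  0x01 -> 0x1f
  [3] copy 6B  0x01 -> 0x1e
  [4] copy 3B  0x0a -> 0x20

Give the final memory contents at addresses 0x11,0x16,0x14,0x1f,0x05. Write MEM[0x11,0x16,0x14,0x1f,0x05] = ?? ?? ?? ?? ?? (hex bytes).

MEM[0x11,0x16,0x14,0x1f,0x05] = e6 6c b6 dd 50

  after D0: wrote 6B at 0x1c = 488f5007e6d1
  after D1: wrote 7B at 0x11 = e6d1b7b68f6c5d
  after D2: wrote 2B at 0x1f = 31dd
  after D3: wrote 6B at 0x1e = 31dd488f5007
  after D4: wrote 3B at 0x20 = e1e034
query mem[0x11]=0xe6, mem[0x16]=0x6c, mem[0x14]=0xb6, mem[0x1f]=0xdd, mem[0x05]=0x50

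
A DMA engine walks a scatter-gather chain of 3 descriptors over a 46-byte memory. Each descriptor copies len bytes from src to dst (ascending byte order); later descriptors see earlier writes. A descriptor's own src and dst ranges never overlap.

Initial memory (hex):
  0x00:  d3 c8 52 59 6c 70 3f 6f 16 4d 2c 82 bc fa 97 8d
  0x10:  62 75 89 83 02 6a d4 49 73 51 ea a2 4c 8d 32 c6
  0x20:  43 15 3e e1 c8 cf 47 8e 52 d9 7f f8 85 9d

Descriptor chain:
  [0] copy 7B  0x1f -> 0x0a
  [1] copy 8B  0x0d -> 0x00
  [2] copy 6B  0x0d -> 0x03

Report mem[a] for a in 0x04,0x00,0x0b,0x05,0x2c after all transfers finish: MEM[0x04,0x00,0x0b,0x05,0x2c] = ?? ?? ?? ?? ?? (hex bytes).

MEM[0x04,0x00,0x0b,0x05,0x2c] = e1 3e 43 c8 85

[0] 0x1f->0x0a len=7 : c6 43 15 3e e1 c8 cf
[1] 0x0d->0x00 len=8 : 3e e1 c8 cf 75 89 83 02
[2] 0x0d->0x03 len=6 : 3e e1 c8 cf 75 89
query mem[0x04]=0xe1, mem[0x00]=0x3e, mem[0x0b]=0x43, mem[0x05]=0xc8, mem[0x2c]=0x85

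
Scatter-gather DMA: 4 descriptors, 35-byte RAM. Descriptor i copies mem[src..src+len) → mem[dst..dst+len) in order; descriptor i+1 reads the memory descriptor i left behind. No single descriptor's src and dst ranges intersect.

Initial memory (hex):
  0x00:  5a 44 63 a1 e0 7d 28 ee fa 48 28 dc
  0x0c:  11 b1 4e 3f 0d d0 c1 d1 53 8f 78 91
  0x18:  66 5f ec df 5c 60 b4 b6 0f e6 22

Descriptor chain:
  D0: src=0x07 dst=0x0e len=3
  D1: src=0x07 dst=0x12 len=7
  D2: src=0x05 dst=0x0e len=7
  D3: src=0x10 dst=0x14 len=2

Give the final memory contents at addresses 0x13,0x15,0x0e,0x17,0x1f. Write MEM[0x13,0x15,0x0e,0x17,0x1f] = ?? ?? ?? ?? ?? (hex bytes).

  after D0: wrote 3B at 0x0e = eefa48
  after D1: wrote 7B at 0x12 = eefa4828dc11b1
  after D2: wrote 7B at 0x0e = 7d28eefa4828dc
  after D3: wrote 2B at 0x14 = eefa
query mem[0x13]=0x28, mem[0x15]=0xfa, mem[0x0e]=0x7d, mem[0x17]=0x11, mem[0x1f]=0xb6

MEM[0x13,0x15,0x0e,0x17,0x1f] = 28 fa 7d 11 b6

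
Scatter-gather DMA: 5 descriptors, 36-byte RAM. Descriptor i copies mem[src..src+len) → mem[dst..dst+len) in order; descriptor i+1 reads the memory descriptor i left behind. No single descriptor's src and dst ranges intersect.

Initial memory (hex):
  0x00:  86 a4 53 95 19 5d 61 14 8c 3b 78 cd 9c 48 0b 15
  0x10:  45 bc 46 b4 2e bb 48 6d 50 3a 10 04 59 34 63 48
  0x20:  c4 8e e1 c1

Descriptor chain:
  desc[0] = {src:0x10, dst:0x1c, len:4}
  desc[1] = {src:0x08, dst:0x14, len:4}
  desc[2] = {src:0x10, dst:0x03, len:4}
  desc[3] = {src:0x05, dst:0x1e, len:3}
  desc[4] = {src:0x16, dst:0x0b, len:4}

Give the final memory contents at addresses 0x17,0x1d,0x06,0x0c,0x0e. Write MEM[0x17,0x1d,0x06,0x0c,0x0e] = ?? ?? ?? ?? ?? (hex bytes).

MEM[0x17,0x1d,0x06,0x0c,0x0e] = cd bc b4 cd 3a

[0] 0x10->0x1c len=4 : 45 bc 46 b4
[1] 0x08->0x14 len=4 : 8c 3b 78 cd
[2] 0x10->0x03 len=4 : 45 bc 46 b4
[3] 0x05->0x1e len=3 : 46 b4 14
[4] 0x16->0x0b len=4 : 78 cd 50 3a
query mem[0x17]=0xcd, mem[0x1d]=0xbc, mem[0x06]=0xb4, mem[0x0c]=0xcd, mem[0x0e]=0x3a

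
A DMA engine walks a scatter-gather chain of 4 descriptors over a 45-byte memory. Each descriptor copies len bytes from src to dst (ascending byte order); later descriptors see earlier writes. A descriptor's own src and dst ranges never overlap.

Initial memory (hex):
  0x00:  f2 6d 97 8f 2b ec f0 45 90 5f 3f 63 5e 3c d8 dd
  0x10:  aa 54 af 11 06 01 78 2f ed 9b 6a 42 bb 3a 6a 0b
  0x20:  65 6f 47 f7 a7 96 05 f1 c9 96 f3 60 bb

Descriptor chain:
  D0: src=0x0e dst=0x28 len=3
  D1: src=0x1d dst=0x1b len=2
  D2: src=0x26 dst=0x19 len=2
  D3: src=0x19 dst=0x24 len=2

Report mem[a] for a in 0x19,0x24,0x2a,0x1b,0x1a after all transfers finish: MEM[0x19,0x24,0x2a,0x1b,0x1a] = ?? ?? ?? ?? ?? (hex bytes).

#0 dst[0x28+3] := {0xd8,0xdd,0xaa}
#1 dst[0x1b+2] := {0x3a,0x6a}
#2 dst[0x19+2] := {0x05,0xf1}
#3 dst[0x24+2] := {0x05,0xf1}
query mem[0x19]=0x05, mem[0x24]=0x05, mem[0x2a]=0xaa, mem[0x1b]=0x3a, mem[0x1a]=0xf1

MEM[0x19,0x24,0x2a,0x1b,0x1a] = 05 05 aa 3a f1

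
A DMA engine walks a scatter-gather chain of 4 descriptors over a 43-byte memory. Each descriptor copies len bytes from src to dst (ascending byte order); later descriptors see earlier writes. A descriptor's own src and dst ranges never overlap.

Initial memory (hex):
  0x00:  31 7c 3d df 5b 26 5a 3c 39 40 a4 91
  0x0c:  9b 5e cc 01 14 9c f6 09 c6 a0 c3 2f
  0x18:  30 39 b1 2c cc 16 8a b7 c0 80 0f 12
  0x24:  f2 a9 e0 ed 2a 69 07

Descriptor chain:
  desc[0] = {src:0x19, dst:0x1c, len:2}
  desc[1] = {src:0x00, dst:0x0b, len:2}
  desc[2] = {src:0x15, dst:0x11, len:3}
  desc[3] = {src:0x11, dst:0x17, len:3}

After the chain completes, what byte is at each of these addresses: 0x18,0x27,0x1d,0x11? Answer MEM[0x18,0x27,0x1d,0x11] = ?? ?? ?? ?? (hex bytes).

[0] 0x19->0x1c len=2 : 39 b1
[1] 0x00->0x0b len=2 : 31 7c
[2] 0x15->0x11 len=3 : a0 c3 2f
[3] 0x11->0x17 len=3 : a0 c3 2f
query mem[0x18]=0xc3, mem[0x27]=0xed, mem[0x1d]=0xb1, mem[0x11]=0xa0

MEM[0x18,0x27,0x1d,0x11] = c3 ed b1 a0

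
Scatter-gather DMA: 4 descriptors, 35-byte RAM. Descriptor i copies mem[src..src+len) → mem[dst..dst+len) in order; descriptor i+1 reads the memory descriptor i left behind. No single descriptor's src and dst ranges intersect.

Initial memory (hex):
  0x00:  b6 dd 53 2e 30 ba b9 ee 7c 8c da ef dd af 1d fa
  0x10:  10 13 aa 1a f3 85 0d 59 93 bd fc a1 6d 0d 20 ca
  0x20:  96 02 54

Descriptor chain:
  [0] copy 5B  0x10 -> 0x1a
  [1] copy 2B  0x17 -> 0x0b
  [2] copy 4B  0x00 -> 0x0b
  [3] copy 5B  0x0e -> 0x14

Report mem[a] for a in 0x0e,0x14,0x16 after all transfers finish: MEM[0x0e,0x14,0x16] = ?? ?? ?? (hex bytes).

MEM[0x0e,0x14,0x16] = 2e 2e 10

  after D0: wrote 5B at 0x1a = 1013aa1af3
  after D1: wrote 2B at 0x0b = 5993
  after D2: wrote 4B at 0x0b = b6dd532e
  after D3: wrote 5B at 0x14 = 2efa1013aa
query mem[0x0e]=0x2e, mem[0x14]=0x2e, mem[0x16]=0x10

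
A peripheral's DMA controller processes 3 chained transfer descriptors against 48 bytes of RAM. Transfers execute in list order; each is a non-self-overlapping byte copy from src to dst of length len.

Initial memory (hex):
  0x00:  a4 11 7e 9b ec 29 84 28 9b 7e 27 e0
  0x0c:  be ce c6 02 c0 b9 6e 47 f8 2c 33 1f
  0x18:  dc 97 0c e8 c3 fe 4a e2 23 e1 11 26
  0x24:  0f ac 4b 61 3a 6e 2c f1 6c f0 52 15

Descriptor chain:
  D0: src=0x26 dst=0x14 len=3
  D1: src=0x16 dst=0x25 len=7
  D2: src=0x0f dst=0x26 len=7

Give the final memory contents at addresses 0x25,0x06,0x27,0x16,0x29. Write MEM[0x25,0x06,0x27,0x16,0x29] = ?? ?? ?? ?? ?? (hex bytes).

  after D0: wrote 3B at 0x14 = 4b613a
  after D1: wrote 7B at 0x25 = 3a1fdc970ce8c3
  after D2: wrote 7B at 0x26 = 02c0b96e474b61
query mem[0x25]=0x3a, mem[0x06]=0x84, mem[0x27]=0xc0, mem[0x16]=0x3a, mem[0x29]=0x6e

MEM[0x25,0x06,0x27,0x16,0x29] = 3a 84 c0 3a 6e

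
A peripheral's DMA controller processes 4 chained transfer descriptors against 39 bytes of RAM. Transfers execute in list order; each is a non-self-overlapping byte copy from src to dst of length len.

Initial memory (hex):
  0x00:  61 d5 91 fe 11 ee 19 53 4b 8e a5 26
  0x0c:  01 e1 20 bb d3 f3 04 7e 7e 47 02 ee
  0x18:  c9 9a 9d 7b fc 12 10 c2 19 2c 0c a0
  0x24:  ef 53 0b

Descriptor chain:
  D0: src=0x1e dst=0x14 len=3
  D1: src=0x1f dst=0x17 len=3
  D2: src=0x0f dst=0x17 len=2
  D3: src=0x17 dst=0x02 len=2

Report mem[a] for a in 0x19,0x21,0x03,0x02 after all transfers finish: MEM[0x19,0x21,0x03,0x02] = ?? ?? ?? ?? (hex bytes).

MEM[0x19,0x21,0x03,0x02] = 2c 2c d3 bb

D0: mem[0x14..0x16] <- [10 c2 19]
D1: mem[0x17..0x19] <- [c2 19 2c]
D2: mem[0x17..0x18] <- [bb d3]
D3: mem[0x02..0x03] <- [bb d3]
query mem[0x19]=0x2c, mem[0x21]=0x2c, mem[0x03]=0xd3, mem[0x02]=0xbb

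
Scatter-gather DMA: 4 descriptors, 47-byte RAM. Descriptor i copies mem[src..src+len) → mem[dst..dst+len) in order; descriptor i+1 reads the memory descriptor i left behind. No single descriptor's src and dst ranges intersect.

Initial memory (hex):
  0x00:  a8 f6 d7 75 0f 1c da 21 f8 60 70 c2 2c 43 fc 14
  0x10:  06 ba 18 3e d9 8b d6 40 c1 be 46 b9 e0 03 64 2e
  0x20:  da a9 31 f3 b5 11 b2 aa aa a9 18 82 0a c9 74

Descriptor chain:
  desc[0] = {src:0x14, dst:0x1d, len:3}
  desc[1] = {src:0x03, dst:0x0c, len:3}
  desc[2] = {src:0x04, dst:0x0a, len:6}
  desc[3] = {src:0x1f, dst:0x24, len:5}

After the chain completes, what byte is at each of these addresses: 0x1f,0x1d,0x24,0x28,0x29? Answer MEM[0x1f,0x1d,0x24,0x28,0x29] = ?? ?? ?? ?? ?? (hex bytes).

D0: mem[0x1d..0x1f] <- [d9 8b d6]
D1: mem[0x0c..0x0e] <- [75 0f 1c]
D2: mem[0x0a..0x0f] <- [0f 1c da 21 f8 60]
D3: mem[0x24..0x28] <- [d6 da a9 31 f3]
query mem[0x1f]=0xd6, mem[0x1d]=0xd9, mem[0x24]=0xd6, mem[0x28]=0xf3, mem[0x29]=0xa9

MEM[0x1f,0x1d,0x24,0x28,0x29] = d6 d9 d6 f3 a9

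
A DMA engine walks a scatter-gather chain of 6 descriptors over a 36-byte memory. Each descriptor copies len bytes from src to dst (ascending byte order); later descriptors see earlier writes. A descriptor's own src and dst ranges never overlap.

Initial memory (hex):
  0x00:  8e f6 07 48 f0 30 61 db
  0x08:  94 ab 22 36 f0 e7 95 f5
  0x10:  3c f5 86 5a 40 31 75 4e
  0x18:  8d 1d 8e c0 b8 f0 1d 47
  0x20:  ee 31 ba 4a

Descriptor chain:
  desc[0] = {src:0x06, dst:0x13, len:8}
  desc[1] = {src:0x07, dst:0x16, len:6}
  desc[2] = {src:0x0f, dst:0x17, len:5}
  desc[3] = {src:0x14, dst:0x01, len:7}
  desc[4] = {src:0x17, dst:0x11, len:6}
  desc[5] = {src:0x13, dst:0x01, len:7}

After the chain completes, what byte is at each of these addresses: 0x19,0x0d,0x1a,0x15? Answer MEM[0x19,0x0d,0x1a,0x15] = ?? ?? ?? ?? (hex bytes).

[0] 0x06->0x13 len=8 : 61 db 94 ab 22 36 f0 e7
[1] 0x07->0x16 len=6 : db 94 ab 22 36 f0
[2] 0x0f->0x17 len=5 : f5 3c f5 86 61
[3] 0x14->0x01 len=7 : db 94 db f5 3c f5 86
[4] 0x17->0x11 len=6 : f5 3c f5 86 61 b8
[5] 0x13->0x01 len=7 : f5 86 61 b8 f5 3c f5
query mem[0x19]=0xf5, mem[0x0d]=0xe7, mem[0x1a]=0x86, mem[0x15]=0x61

MEM[0x19,0x0d,0x1a,0x15] = f5 e7 86 61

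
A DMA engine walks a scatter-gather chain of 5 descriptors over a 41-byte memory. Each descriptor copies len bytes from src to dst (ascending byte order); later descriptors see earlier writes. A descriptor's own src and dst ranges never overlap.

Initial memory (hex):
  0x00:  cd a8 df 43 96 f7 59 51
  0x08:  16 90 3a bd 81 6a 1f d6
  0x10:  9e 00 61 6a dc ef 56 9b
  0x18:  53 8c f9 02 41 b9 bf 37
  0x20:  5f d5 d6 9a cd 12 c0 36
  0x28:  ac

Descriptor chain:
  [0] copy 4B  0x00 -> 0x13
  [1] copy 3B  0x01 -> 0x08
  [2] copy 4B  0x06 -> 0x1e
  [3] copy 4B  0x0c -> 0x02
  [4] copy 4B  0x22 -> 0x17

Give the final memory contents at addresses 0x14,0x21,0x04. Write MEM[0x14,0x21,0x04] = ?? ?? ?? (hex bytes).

MEM[0x14,0x21,0x04] = a8 df 1f

  after D0: wrote 4B at 0x13 = cda8df43
  after D1: wrote 3B at 0x08 = a8df43
  after D2: wrote 4B at 0x1e = 5951a8df
  after D3: wrote 4B at 0x02 = 816a1fd6
  after D4: wrote 4B at 0x17 = d69acd12
query mem[0x14]=0xa8, mem[0x21]=0xdf, mem[0x04]=0x1f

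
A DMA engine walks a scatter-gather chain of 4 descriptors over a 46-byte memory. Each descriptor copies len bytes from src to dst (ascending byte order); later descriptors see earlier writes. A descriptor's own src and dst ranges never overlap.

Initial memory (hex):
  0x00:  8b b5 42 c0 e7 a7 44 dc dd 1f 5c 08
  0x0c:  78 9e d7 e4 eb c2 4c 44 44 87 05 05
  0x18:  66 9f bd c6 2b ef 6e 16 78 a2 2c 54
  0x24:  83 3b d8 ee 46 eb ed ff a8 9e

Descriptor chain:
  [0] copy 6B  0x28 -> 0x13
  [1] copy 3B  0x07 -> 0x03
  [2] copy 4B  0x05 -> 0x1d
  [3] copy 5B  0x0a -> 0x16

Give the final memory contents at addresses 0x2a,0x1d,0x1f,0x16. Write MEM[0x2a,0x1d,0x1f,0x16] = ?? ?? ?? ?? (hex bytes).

  after D0: wrote 6B at 0x13 = 46ebedffa89e
  after D1: wrote 3B at 0x03 = dcdd1f
  after D2: wrote 4B at 0x1d = 1f44dcdd
  after D3: wrote 5B at 0x16 = 5c08789ed7
query mem[0x2a]=0xed, mem[0x1d]=0x1f, mem[0x1f]=0xdc, mem[0x16]=0x5c

MEM[0x2a,0x1d,0x1f,0x16] = ed 1f dc 5c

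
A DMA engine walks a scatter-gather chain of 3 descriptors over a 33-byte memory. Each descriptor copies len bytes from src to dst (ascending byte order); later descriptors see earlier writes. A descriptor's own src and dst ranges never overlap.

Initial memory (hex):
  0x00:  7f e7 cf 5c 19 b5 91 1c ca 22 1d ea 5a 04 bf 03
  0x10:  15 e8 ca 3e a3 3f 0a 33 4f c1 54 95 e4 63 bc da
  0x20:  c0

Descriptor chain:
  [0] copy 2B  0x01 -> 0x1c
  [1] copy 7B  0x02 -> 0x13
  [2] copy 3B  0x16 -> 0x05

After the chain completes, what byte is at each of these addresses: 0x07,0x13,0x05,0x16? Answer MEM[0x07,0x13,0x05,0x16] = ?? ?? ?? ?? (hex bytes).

#0 dst[0x1c+2] := {0xe7,0xcf}
#1 dst[0x13+7] := {0xcf,0x5c,0x19,0xb5,0x91,0x1c,0xca}
#2 dst[0x05+3] := {0xb5,0x91,0x1c}
query mem[0x07]=0x1c, mem[0x13]=0xcf, mem[0x05]=0xb5, mem[0x16]=0xb5

MEM[0x07,0x13,0x05,0x16] = 1c cf b5 b5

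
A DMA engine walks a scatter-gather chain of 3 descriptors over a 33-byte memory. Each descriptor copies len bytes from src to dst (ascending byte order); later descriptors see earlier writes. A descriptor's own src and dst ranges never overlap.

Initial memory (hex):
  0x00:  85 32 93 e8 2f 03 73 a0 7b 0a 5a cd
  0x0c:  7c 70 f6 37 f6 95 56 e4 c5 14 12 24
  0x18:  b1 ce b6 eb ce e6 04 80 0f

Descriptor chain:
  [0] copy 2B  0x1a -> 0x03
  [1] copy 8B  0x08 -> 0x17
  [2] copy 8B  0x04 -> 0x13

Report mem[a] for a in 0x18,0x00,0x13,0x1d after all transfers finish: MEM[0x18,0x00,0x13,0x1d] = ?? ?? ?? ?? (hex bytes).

MEM[0x18,0x00,0x13,0x1d] = 0a 85 eb f6

#0 dst[0x03+2] := {0xb6,0xeb}
#1 dst[0x17+8] := {0x7b,0x0a,0x5a,0xcd,0x7c,0x70,0xf6,0x37}
#2 dst[0x13+8] := {0xeb,0x03,0x73,0xa0,0x7b,0x0a,0x5a,0xcd}
query mem[0x18]=0x0a, mem[0x00]=0x85, mem[0x13]=0xeb, mem[0x1d]=0xf6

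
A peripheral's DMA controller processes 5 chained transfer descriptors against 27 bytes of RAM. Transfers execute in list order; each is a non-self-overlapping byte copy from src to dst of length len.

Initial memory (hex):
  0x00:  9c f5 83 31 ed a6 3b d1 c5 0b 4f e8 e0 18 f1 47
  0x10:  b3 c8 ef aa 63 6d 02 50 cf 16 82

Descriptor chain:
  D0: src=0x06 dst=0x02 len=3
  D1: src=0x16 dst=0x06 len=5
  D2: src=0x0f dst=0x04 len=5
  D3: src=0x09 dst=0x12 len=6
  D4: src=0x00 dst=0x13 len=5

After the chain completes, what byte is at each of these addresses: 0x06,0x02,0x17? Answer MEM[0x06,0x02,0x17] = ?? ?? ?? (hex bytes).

MEM[0x06,0x02,0x17] = c8 3b 47

  after D0: wrote 3B at 0x02 = 3bd1c5
  after D1: wrote 5B at 0x06 = 0250cf1682
  after D2: wrote 5B at 0x04 = 47b3c8efaa
  after D3: wrote 6B at 0x12 = 1682e8e018f1
  after D4: wrote 5B at 0x13 = 9cf53bd147
query mem[0x06]=0xc8, mem[0x02]=0x3b, mem[0x17]=0x47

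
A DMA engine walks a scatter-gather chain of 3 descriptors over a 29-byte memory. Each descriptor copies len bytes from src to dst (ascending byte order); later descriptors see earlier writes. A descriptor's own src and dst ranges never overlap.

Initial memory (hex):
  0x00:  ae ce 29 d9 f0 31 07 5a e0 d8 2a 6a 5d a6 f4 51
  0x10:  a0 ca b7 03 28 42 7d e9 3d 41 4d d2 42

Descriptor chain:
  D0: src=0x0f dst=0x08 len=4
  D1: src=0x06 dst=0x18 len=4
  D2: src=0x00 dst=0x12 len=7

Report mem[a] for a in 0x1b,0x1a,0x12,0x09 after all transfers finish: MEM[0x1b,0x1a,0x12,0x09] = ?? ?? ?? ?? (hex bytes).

[0] 0x0f->0x08 len=4 : 51 a0 ca b7
[1] 0x06->0x18 len=4 : 07 5a 51 a0
[2] 0x00->0x12 len=7 : ae ce 29 d9 f0 31 07
query mem[0x1b]=0xa0, mem[0x1a]=0x51, mem[0x12]=0xae, mem[0x09]=0xa0

MEM[0x1b,0x1a,0x12,0x09] = a0 51 ae a0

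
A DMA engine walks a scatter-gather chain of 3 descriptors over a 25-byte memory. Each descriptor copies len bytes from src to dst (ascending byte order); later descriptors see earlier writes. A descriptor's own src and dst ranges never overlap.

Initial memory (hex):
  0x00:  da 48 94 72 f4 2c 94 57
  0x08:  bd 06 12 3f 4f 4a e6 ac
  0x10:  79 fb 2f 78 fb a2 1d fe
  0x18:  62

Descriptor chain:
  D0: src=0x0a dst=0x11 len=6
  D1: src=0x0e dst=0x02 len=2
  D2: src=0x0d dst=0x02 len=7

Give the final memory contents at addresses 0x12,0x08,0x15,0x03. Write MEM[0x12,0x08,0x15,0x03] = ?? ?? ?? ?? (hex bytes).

MEM[0x12,0x08,0x15,0x03] = 3f 4f e6 e6

#0 dst[0x11+6] := {0x12,0x3f,0x4f,0x4a,0xe6,0xac}
#1 dst[0x02+2] := {0xe6,0xac}
#2 dst[0x02+7] := {0x4a,0xe6,0xac,0x79,0x12,0x3f,0x4f}
query mem[0x12]=0x3f, mem[0x08]=0x4f, mem[0x15]=0xe6, mem[0x03]=0xe6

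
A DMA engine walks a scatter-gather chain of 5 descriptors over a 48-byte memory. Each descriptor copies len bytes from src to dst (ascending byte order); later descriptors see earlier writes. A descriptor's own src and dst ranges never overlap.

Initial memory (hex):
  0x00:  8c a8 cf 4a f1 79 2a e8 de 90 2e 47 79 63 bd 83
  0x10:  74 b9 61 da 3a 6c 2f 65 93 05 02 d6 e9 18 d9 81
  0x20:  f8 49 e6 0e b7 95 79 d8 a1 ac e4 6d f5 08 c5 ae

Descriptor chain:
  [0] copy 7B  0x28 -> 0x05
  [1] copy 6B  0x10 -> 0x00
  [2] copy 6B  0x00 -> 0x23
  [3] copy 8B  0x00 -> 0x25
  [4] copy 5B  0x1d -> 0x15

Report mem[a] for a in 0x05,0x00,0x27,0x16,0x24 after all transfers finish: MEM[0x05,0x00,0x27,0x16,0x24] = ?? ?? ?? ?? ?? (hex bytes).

MEM[0x05,0x00,0x27,0x16,0x24] = 6c 74 61 d9 b9

#0 dst[0x05+7] := {0xa1,0xac,0xe4,0x6d,0xf5,0x08,0xc5}
#1 dst[0x00+6] := {0x74,0xb9,0x61,0xda,0x3a,0x6c}
#2 dst[0x23+6] := {0x74,0xb9,0x61,0xda,0x3a,0x6c}
#3 dst[0x25+8] := {0x74,0xb9,0x61,0xda,0x3a,0x6c,0xac,0xe4}
#4 dst[0x15+5] := {0x18,0xd9,0x81,0xf8,0x49}
query mem[0x05]=0x6c, mem[0x00]=0x74, mem[0x27]=0x61, mem[0x16]=0xd9, mem[0x24]=0xb9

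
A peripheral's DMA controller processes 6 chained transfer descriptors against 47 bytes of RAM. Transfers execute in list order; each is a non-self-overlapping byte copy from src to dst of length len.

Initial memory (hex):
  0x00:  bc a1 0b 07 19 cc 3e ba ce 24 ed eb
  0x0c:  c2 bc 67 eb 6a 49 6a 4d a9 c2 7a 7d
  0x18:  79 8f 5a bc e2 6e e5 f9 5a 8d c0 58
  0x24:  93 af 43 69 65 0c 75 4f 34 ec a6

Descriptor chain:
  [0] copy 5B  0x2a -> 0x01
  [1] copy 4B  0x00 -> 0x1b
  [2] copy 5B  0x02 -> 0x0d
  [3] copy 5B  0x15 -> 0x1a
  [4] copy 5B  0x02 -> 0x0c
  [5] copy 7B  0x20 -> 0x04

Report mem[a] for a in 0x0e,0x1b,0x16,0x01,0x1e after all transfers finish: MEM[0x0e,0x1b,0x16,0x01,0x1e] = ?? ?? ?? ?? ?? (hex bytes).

MEM[0x0e,0x1b,0x16,0x01,0x1e] = ec 7a 7a 75 8f

[0] 0x2a->0x01 len=5 : 75 4f 34 ec a6
[1] 0x00->0x1b len=4 : bc 75 4f 34
[2] 0x02->0x0d len=5 : 4f 34 ec a6 3e
[3] 0x15->0x1a len=5 : c2 7a 7d 79 8f
[4] 0x02->0x0c len=5 : 4f 34 ec a6 3e
[5] 0x20->0x04 len=7 : 5a 8d c0 58 93 af 43
query mem[0x0e]=0xec, mem[0x1b]=0x7a, mem[0x16]=0x7a, mem[0x01]=0x75, mem[0x1e]=0x8f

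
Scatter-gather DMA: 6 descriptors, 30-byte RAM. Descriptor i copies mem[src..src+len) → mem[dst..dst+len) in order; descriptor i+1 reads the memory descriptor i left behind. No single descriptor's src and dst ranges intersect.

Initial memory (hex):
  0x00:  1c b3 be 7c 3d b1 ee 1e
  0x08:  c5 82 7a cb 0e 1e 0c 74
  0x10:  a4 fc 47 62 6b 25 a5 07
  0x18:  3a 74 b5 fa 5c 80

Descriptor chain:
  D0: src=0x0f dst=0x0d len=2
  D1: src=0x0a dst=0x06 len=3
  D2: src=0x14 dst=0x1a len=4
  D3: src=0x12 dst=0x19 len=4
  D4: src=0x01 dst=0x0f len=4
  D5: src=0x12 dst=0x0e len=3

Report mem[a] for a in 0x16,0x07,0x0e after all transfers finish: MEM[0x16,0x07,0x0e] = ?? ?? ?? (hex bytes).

#0 dst[0x0d+2] := {0x74,0xa4}
#1 dst[0x06+3] := {0x7a,0xcb,0x0e}
#2 dst[0x1a+4] := {0x6b,0x25,0xa5,0x07}
#3 dst[0x19+4] := {0x47,0x62,0x6b,0x25}
#4 dst[0x0f+4] := {0xb3,0xbe,0x7c,0x3d}
#5 dst[0x0e+3] := {0x3d,0x62,0x6b}
query mem[0x16]=0xa5, mem[0x07]=0xcb, mem[0x0e]=0x3d

MEM[0x16,0x07,0x0e] = a5 cb 3d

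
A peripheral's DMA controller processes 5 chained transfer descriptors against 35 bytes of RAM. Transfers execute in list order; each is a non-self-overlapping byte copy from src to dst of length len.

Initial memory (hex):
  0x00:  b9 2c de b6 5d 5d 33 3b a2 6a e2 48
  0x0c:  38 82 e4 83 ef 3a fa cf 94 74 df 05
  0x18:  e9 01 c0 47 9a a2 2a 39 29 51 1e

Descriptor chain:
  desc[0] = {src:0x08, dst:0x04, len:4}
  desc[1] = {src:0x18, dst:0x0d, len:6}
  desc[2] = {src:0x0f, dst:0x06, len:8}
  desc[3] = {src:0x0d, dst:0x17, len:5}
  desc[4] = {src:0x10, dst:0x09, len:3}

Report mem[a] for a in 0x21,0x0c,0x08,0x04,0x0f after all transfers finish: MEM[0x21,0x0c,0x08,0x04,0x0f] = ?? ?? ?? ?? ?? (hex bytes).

  after D0: wrote 4B at 0x04 = a26ae248
  after D1: wrote 6B at 0x0d = e901c0479aa2
  after D2: wrote 8B at 0x06 = c0479aa2cf9474df
  after D3: wrote 5B at 0x17 = df01c0479a
  after D4: wrote 3B at 0x09 = 479aa2
query mem[0x21]=0x51, mem[0x0c]=0x74, mem[0x08]=0x9a, mem[0x04]=0xa2, mem[0x0f]=0xc0

MEM[0x21,0x0c,0x08,0x04,0x0f] = 51 74 9a a2 c0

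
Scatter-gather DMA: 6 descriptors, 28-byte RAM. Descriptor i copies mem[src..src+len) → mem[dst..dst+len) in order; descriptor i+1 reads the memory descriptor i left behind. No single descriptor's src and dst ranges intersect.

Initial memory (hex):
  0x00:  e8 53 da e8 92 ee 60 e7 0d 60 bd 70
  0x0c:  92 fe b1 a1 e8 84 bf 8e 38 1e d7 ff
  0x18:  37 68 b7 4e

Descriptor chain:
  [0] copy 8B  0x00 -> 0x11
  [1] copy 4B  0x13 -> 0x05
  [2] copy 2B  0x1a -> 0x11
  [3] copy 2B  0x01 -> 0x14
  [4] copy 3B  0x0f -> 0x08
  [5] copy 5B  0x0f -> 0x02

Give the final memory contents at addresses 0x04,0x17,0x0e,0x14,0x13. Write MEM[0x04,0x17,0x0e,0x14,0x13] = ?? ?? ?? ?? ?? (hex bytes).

MEM[0x04,0x17,0x0e,0x14,0x13] = b7 60 b1 53 da

#0 dst[0x11+8] := {0xe8,0x53,0xda,0xe8,0x92,0xee,0x60,0xe7}
#1 dst[0x05+4] := {0xda,0xe8,0x92,0xee}
#2 dst[0x11+2] := {0xb7,0x4e}
#3 dst[0x14+2] := {0x53,0xda}
#4 dst[0x08+3] := {0xa1,0xe8,0xb7}
#5 dst[0x02+5] := {0xa1,0xe8,0xb7,0x4e,0xda}
query mem[0x04]=0xb7, mem[0x17]=0x60, mem[0x0e]=0xb1, mem[0x14]=0x53, mem[0x13]=0xda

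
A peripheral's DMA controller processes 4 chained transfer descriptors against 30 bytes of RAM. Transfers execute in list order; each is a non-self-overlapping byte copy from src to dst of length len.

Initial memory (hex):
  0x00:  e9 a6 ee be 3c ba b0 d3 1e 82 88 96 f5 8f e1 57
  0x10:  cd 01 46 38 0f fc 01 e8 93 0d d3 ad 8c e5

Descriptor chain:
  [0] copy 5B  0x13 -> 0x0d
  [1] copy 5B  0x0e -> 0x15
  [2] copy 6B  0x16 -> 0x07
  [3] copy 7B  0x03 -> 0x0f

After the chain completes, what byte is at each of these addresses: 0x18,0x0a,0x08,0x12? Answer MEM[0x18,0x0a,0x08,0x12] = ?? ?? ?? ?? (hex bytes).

[0] 0x13->0x0d len=5 : 38 0f fc 01 e8
[1] 0x0e->0x15 len=5 : 0f fc 01 e8 46
[2] 0x16->0x07 len=6 : fc 01 e8 46 d3 ad
[3] 0x03->0x0f len=7 : be 3c ba b0 fc 01 e8
query mem[0x18]=0xe8, mem[0x0a]=0x46, mem[0x08]=0x01, mem[0x12]=0xb0

MEM[0x18,0x0a,0x08,0x12] = e8 46 01 b0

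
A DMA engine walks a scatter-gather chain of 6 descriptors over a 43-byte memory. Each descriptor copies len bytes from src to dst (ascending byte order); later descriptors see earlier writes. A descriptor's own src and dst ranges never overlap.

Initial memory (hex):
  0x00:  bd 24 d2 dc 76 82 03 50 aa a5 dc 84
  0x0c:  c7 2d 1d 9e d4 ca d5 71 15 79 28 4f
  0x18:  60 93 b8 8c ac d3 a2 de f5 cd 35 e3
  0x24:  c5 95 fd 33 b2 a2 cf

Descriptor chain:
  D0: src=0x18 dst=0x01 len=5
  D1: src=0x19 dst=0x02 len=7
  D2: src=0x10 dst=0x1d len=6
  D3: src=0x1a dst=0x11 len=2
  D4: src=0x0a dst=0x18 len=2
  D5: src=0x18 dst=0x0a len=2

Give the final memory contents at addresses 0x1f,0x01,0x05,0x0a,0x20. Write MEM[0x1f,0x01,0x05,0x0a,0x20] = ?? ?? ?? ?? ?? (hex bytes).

MEM[0x1f,0x01,0x05,0x0a,0x20] = d5 60 ac dc 71

[0] 0x18->0x01 len=5 : 60 93 b8 8c ac
[1] 0x19->0x02 len=7 : 93 b8 8c ac d3 a2 de
[2] 0x10->0x1d len=6 : d4 ca d5 71 15 79
[3] 0x1a->0x11 len=2 : b8 8c
[4] 0x0a->0x18 len=2 : dc 84
[5] 0x18->0x0a len=2 : dc 84
query mem[0x1f]=0xd5, mem[0x01]=0x60, mem[0x05]=0xac, mem[0x0a]=0xdc, mem[0x20]=0x71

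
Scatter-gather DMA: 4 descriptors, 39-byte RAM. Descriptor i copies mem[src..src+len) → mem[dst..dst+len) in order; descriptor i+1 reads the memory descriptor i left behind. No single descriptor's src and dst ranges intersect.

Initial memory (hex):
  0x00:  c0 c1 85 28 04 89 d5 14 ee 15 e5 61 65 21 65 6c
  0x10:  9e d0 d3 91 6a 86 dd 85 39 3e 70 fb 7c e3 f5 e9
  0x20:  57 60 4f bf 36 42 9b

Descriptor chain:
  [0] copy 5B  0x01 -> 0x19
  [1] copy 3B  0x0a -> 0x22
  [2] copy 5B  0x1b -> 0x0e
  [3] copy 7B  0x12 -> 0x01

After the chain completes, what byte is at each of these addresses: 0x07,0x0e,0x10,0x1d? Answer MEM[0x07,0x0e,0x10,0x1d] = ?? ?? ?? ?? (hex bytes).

MEM[0x07,0x0e,0x10,0x1d] = 39 28 89 89

D0: mem[0x19..0x1d] <- [c1 85 28 04 89]
D1: mem[0x22..0x24] <- [e5 61 65]
D2: mem[0x0e..0x12] <- [28 04 89 f5 e9]
D3: mem[0x01..0x07] <- [e9 91 6a 86 dd 85 39]
query mem[0x07]=0x39, mem[0x0e]=0x28, mem[0x10]=0x89, mem[0x1d]=0x89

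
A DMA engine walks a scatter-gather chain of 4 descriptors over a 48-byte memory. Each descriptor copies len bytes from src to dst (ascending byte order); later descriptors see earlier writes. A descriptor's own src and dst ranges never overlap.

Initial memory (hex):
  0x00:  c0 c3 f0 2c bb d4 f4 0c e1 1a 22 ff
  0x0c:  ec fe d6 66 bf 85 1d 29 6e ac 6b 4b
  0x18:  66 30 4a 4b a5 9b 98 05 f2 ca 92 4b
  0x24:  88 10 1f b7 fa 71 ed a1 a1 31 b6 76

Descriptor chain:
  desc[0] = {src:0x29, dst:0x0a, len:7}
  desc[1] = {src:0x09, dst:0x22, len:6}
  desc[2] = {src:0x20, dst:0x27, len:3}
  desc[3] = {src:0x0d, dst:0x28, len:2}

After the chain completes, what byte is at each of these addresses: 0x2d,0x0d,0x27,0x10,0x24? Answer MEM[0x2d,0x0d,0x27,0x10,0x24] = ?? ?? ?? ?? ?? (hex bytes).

MEM[0x2d,0x0d,0x27,0x10,0x24] = 31 a1 f2 76 ed

  after D0: wrote 7B at 0x0a = 71eda1a131b676
  after D1: wrote 6B at 0x22 = 1a71eda1a131
  after D2: wrote 3B at 0x27 = f2ca1a
  after D3: wrote 2B at 0x28 = a131
query mem[0x2d]=0x31, mem[0x0d]=0xa1, mem[0x27]=0xf2, mem[0x10]=0x76, mem[0x24]=0xed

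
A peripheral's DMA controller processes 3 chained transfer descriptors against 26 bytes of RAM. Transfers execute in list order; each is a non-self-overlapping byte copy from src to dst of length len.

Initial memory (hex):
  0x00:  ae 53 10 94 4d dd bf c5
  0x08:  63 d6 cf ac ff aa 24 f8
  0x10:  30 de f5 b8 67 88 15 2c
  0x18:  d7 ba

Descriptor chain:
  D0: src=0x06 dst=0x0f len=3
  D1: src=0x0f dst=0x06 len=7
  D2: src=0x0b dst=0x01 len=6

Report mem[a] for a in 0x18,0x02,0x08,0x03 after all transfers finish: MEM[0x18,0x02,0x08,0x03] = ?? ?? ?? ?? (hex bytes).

MEM[0x18,0x02,0x08,0x03] = d7 88 63 aa

  after D0: wrote 3B at 0x0f = bfc563
  after D1: wrote 7B at 0x06 = bfc563f5b86788
  after D2: wrote 6B at 0x01 = 6788aa24bfc5
query mem[0x18]=0xd7, mem[0x02]=0x88, mem[0x08]=0x63, mem[0x03]=0xaa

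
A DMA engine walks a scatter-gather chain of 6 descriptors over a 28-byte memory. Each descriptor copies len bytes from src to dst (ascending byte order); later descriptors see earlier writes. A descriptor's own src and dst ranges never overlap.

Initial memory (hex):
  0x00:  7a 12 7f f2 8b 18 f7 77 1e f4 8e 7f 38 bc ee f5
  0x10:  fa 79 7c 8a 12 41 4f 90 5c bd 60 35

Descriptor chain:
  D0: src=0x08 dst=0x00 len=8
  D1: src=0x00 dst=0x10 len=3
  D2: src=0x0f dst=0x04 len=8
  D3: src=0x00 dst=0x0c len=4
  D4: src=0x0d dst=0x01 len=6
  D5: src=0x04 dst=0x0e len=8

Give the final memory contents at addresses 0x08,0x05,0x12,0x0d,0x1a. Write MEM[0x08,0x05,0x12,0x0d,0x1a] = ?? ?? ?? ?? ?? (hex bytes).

D0: mem[0x00..0x07] <- [1e f4 8e 7f 38 bc ee f5]
D1: mem[0x10..0x12] <- [1e f4 8e]
D2: mem[0x04..0x0b] <- [f5 1e f4 8e 8a 12 41 4f]
D3: mem[0x0c..0x0f] <- [1e f4 8e 7f]
D4: mem[0x01..0x06] <- [f4 8e 7f 1e f4 8e]
D5: mem[0x0e..0x15] <- [1e f4 8e 8e 8a 12 41 4f]
query mem[0x08]=0x8a, mem[0x05]=0xf4, mem[0x12]=0x8a, mem[0x0d]=0xf4, mem[0x1a]=0x60

MEM[0x08,0x05,0x12,0x0d,0x1a] = 8a f4 8a f4 60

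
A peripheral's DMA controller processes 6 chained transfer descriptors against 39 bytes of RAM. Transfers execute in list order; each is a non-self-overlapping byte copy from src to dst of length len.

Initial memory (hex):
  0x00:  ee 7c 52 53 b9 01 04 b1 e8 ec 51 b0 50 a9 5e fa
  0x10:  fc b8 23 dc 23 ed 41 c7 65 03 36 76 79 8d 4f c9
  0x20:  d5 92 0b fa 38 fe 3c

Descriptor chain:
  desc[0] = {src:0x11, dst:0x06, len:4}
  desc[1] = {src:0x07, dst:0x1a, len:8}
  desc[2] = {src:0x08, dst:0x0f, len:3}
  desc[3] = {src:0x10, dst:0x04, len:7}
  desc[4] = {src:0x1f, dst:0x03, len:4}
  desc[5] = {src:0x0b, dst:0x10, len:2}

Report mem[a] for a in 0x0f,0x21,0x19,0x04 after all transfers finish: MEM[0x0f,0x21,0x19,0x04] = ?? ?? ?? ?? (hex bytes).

MEM[0x0f,0x21,0x19,0x04] = dc 5e 03 a9

  after D0: wrote 4B at 0x06 = b823dc23
  after D1: wrote 8B at 0x1a = 23dc2351b050a95e
  after D2: wrote 3B at 0x0f = dc2351
  after D3: wrote 7B at 0x04 = 235123dc23ed41
  after D4: wrote 4B at 0x03 = 50a95e0b
  after D5: wrote 2B at 0x10 = b050
query mem[0x0f]=0xdc, mem[0x21]=0x5e, mem[0x19]=0x03, mem[0x04]=0xa9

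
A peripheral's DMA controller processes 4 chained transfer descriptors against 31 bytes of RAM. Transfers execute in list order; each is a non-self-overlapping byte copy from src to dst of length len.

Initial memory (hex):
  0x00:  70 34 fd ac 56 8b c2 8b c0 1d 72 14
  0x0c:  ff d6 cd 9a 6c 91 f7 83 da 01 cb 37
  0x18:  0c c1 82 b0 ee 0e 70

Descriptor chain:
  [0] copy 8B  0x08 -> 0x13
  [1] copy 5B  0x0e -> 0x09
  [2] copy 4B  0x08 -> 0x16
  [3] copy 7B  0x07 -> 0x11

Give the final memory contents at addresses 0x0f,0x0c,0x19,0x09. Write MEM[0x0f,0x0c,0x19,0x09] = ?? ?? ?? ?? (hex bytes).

MEM[0x0f,0x0c,0x19,0x09] = 9a 91 6c cd

  after D0: wrote 8B at 0x13 = c01d7214ffd6cd9a
  after D1: wrote 5B at 0x09 = cd9a6c91f7
  after D2: wrote 4B at 0x16 = c0cd9a6c
  after D3: wrote 7B at 0x11 = 8bc0cd9a6c91f7
query mem[0x0f]=0x9a, mem[0x0c]=0x91, mem[0x19]=0x6c, mem[0x09]=0xcd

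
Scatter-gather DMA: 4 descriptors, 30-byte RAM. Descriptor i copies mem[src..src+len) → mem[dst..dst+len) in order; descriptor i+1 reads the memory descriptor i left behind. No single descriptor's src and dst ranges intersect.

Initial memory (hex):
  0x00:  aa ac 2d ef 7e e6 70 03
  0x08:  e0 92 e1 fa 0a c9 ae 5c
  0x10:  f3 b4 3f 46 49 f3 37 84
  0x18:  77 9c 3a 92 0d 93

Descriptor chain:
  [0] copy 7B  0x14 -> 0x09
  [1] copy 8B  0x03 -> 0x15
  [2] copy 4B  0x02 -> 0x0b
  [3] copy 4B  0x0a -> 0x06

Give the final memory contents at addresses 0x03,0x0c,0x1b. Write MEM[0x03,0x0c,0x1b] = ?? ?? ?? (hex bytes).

  after D0: wrote 7B at 0x09 = 49f33784779c3a
  after D1: wrote 8B at 0x15 = ef7ee67003e049f3
  after D2: wrote 4B at 0x0b = 2def7ee6
  after D3: wrote 4B at 0x06 = f32def7e
query mem[0x03]=0xef, mem[0x0c]=0xef, mem[0x1b]=0x49

MEM[0x03,0x0c,0x1b] = ef ef 49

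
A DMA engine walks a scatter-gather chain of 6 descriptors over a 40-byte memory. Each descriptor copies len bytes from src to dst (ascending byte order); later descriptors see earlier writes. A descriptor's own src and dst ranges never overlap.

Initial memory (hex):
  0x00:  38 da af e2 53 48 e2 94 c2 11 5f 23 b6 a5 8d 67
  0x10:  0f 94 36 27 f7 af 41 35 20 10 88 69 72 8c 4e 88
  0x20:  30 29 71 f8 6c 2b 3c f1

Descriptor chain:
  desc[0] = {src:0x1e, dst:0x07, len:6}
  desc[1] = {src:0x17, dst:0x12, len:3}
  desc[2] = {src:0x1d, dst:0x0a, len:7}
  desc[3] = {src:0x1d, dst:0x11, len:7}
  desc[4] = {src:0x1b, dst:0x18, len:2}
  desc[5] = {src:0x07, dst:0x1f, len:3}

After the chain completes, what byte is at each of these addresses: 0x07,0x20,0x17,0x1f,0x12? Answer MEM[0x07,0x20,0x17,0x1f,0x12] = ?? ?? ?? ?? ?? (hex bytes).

MEM[0x07,0x20,0x17,0x1f,0x12] = 4e 88 f8 4e 4e

#0 dst[0x07+6] := {0x4e,0x88,0x30,0x29,0x71,0xf8}
#1 dst[0x12+3] := {0x35,0x20,0x10}
#2 dst[0x0a+7] := {0x8c,0x4e,0x88,0x30,0x29,0x71,0xf8}
#3 dst[0x11+7] := {0x8c,0x4e,0x88,0x30,0x29,0x71,0xf8}
#4 dst[0x18+2] := {0x69,0x72}
#5 dst[0x1f+3] := {0x4e,0x88,0x30}
query mem[0x07]=0x4e, mem[0x20]=0x88, mem[0x17]=0xf8, mem[0x1f]=0x4e, mem[0x12]=0x4e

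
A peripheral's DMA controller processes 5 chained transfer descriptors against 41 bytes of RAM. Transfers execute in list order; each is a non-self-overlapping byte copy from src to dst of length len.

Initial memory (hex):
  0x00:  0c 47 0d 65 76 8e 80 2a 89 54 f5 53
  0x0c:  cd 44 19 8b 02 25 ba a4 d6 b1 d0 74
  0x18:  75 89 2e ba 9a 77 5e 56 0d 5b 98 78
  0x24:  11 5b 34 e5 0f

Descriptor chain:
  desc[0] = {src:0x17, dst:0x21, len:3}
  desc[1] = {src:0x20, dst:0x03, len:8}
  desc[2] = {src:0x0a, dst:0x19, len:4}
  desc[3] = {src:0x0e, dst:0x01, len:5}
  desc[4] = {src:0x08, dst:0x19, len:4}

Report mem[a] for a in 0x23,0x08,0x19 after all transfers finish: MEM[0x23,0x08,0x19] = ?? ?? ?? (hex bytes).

MEM[0x23,0x08,0x19] = 89 5b 5b

[0] 0x17->0x21 len=3 : 74 75 89
[1] 0x20->0x03 len=8 : 0d 74 75 89 11 5b 34 e5
[2] 0x0a->0x19 len=4 : e5 53 cd 44
[3] 0x0e->0x01 len=5 : 19 8b 02 25 ba
[4] 0x08->0x19 len=4 : 5b 34 e5 53
query mem[0x23]=0x89, mem[0x08]=0x5b, mem[0x19]=0x5b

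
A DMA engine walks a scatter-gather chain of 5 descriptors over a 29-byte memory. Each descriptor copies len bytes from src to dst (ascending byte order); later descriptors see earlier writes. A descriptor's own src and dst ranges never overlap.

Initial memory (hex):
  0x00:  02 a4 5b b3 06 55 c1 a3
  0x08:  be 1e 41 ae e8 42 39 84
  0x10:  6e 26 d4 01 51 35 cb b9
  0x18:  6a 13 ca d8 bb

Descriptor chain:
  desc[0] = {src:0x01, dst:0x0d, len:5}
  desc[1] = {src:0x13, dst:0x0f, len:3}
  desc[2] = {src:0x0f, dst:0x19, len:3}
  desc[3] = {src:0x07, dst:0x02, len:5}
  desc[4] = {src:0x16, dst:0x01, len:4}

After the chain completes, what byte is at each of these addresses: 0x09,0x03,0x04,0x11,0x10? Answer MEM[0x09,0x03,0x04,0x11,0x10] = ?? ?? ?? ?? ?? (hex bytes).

[0] 0x01->0x0d len=5 : a4 5b b3 06 55
[1] 0x13->0x0f len=3 : 01 51 35
[2] 0x0f->0x19 len=3 : 01 51 35
[3] 0x07->0x02 len=5 : a3 be 1e 41 ae
[4] 0x16->0x01 len=4 : cb b9 6a 01
query mem[0x09]=0x1e, mem[0x03]=0x6a, mem[0x04]=0x01, mem[0x11]=0x35, mem[0x10]=0x51

MEM[0x09,0x03,0x04,0x11,0x10] = 1e 6a 01 35 51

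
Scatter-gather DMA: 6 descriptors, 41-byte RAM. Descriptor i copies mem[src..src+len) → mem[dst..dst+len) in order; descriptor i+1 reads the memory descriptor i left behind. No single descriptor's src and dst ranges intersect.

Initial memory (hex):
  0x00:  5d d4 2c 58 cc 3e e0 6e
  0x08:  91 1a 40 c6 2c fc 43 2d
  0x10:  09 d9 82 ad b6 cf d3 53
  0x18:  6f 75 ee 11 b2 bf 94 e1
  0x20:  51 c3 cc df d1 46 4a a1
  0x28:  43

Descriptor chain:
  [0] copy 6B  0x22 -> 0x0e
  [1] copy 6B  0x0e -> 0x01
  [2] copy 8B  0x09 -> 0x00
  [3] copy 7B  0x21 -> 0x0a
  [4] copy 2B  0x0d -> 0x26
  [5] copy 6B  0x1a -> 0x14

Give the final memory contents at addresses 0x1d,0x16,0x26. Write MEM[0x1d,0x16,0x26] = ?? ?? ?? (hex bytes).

MEM[0x1d,0x16,0x26] = bf b2 d1

  after D0: wrote 6B at 0x0e = ccdfd1464aa1
  after D1: wrote 6B at 0x01 = ccdfd1464aa1
  after D2: wrote 8B at 0x00 = 1a40c62cfcccdfd1
  after D3: wrote 7B at 0x0a = c3ccdfd1464aa1
  after D4: wrote 2B at 0x26 = d146
  after D5: wrote 6B at 0x14 = ee11b2bf94e1
query mem[0x1d]=0xbf, mem[0x16]=0xb2, mem[0x26]=0xd1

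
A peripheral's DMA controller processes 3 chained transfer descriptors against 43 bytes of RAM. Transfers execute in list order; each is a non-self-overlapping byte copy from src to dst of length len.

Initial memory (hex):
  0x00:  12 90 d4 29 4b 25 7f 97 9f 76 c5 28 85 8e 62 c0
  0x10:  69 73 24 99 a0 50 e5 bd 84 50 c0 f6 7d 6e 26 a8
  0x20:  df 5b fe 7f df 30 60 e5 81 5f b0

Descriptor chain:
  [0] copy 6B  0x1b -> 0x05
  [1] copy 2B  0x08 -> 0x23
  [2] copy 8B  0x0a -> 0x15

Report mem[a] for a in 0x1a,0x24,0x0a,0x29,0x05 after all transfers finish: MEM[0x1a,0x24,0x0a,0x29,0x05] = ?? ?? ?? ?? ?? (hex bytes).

  after D0: wrote 6B at 0x05 = f67d6e26a8df
  after D1: wrote 2B at 0x23 = 26a8
  after D2: wrote 8B at 0x15 = df28858e62c06973
query mem[0x1a]=0xc0, mem[0x24]=0xa8, mem[0x0a]=0xdf, mem[0x29]=0x5f, mem[0x05]=0xf6

MEM[0x1a,0x24,0x0a,0x29,0x05] = c0 a8 df 5f f6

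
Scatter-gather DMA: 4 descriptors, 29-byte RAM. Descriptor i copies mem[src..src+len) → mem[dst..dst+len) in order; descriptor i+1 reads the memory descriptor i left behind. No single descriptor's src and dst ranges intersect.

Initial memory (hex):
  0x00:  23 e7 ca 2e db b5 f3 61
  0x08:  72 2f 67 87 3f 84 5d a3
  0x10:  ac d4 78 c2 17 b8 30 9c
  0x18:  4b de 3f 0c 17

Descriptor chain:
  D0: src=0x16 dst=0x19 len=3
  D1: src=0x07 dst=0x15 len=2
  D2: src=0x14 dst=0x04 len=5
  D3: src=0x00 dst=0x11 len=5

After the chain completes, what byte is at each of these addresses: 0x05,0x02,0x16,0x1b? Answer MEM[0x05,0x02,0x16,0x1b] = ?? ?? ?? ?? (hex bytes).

D0: mem[0x19..0x1b] <- [30 9c 4b]
D1: mem[0x15..0x16] <- [61 72]
D2: mem[0x04..0x08] <- [17 61 72 9c 4b]
D3: mem[0x11..0x15] <- [23 e7 ca 2e 17]
query mem[0x05]=0x61, mem[0x02]=0xca, mem[0x16]=0x72, mem[0x1b]=0x4b

MEM[0x05,0x02,0x16,0x1b] = 61 ca 72 4b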